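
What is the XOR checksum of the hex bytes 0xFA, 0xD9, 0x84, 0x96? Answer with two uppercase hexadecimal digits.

31

XOR the bytes together:
  start with 0xFA
  0xFA ⊕ 0xD9 = 0x23
  0x23 ⊕ 0x84 = 0xA7
  0xA7 ⊕ 0x96 = 0x31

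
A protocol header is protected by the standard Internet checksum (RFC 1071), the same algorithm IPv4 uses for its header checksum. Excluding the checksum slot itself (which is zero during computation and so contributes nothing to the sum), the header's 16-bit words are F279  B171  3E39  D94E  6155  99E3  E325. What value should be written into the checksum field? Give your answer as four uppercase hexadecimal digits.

662D

One's-complement addition (fold any carry out of bit 15 back into bit 0):
  0xF279 + 0xB171 = 0x1A3EA → wrap carry → 0xA3EB
  0xA3EB + 0x3E39 = 0x0E224
  0xE224 + 0xD94E = 0x1BB72 → wrap carry → 0xBB73
  0xBB73 + 0x6155 = 0x11CC8 → wrap carry → 0x1CC9
  0x1CC9 + 0x99E3 = 0x0B6AC
  0xB6AC + 0xE325 = 0x199D1 → wrap carry → 0x99D2
One's-complement sum = 0x99D2.
Checksum = ~0x99D2 & 0xFFFF = 0x662D.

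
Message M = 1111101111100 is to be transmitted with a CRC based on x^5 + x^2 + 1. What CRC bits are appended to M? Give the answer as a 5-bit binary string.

Append 5 zeros: 111110111110000000. Divide by 100101 (XOR where the leading bit is 1):
  pos 0: 111110 XOR 100101 = 011011
  pos 1: 110111 XOR 100101 = 010010
  pos 2: 100101 XOR 100101 = 000000
  pos 8: 111000 XOR 100101 = 011101
  pos 9: 111010 XOR 100101 = 011111
  pos 10: 111110 XOR 100101 = 011011
  pos 11: 110110 XOR 100101 = 010011
  pos 12: 100110 XOR 100101 = 000011
Remainder (last 5 bits) = 00011. This is the CRC / FCS.

00011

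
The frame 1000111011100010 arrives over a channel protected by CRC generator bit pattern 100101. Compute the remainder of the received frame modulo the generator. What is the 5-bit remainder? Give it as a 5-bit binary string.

01010

Modulo-2 division of 1000111011100010 by 100101:
  pos 0: 100011 XOR 100101 = 000110
  pos 3: 110101 XOR 100101 = 010000
  pos 4: 100001 XOR 100101 = 000100
  pos 7: 100100 XOR 100101 = 000001
Remainder = 01010 (nonzero — an error is detected).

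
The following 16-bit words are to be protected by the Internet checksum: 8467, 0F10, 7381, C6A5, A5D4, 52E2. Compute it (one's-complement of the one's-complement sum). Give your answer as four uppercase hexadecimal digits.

39AA

One's-complement addition (fold any carry out of bit 15 back into bit 0):
  0x8467 + 0x0F10 = 0x09377
  0x9377 + 0x7381 = 0x106F8 → wrap carry → 0x06F9
  0x06F9 + 0xC6A5 = 0x0CD9E
  0xCD9E + 0xA5D4 = 0x17372 → wrap carry → 0x7373
  0x7373 + 0x52E2 = 0x0C655
One's-complement sum = 0xC655.
Checksum = ~0xC655 & 0xFFFF = 0x39AA.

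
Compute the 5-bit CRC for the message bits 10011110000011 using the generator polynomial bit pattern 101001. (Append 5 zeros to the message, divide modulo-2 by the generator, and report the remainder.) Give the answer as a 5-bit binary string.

Append 5 zeros: 1001111000001100000. Divide by 101001 (XOR where the leading bit is 1):
  pos 0: 100111 XOR 101001 = 001110
  pos 2: 111010 XOR 101001 = 010011
  pos 3: 100110 XOR 101001 = 001111
  pos 5: 111100 XOR 101001 = 010101
  pos 6: 101010 XOR 101001 = 000011
  pos 10: 111100 XOR 101001 = 010101
  pos 11: 101010 XOR 101001 = 000011
Remainder (last 5 bits) = 01100. This is the CRC / FCS.

01100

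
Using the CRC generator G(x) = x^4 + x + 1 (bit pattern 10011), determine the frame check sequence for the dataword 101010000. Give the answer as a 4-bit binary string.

1101

Append 4 zeros: 1010100000000. Divide by 10011 (XOR where the leading bit is 1):
  pos 0: 10101 XOR 10011 = 00110
  pos 2: 11000 XOR 10011 = 01011
  pos 3: 10110 XOR 10011 = 00101
  pos 5: 10100 XOR 10011 = 00111
  pos 7: 11100 XOR 10011 = 01111
  pos 8: 11110 XOR 10011 = 01101
Remainder (last 4 bits) = 1101. This is the CRC / FCS.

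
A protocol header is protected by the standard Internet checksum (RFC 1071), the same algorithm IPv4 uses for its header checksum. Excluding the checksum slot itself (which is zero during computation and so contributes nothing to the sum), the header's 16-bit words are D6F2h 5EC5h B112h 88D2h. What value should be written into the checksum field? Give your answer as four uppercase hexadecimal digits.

9062

One's-complement addition (fold any carry out of bit 15 back into bit 0):
  0xD6F2 + 0x5EC5 = 0x135B7 → wrap carry → 0x35B8
  0x35B8 + 0xB112 = 0x0E6CA
  0xE6CA + 0x88D2 = 0x16F9C → wrap carry → 0x6F9D
One's-complement sum = 0x6F9D.
Checksum = ~0x6F9D & 0xFFFF = 0x9062.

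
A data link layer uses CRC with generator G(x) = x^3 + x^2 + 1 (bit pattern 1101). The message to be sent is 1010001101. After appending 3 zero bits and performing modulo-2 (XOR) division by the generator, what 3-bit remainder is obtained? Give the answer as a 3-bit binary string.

110

Append 3 zeros: 1010001101000. Divide by 1101 (XOR where the leading bit is 1):
  pos 0: 1010 XOR 1101 = 0111
  pos 1: 1110 XOR 1101 = 0011
  pos 3: 1101 XOR 1101 = 0000
  pos 7: 1010 XOR 1101 = 0111
  pos 8: 1110 XOR 1101 = 0011
Remainder (last 3 bits) = 110. This is the CRC / FCS.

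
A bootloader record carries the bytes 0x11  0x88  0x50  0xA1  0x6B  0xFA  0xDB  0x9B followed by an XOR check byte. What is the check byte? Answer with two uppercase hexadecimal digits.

B9

XOR the bytes together:
  start with 0x11
  0x11 ⊕ 0x88 = 0x99
  0x99 ⊕ 0x50 = 0xC9
  0xC9 ⊕ 0xA1 = 0x68
  0x68 ⊕ 0x6B = 0x03
  0x03 ⊕ 0xFA = 0xF9
  0xF9 ⊕ 0xDB = 0x22
  0x22 ⊕ 0x9B = 0xB9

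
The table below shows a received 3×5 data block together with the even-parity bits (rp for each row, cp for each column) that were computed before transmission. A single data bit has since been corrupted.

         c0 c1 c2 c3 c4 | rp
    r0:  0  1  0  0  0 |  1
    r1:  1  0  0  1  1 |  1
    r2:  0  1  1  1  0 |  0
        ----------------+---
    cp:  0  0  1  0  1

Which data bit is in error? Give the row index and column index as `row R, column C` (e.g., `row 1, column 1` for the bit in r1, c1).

row 2, column 0

Recompute each row's even parity and compare to rp:
  r0: data parity 1, sent rp 1 → ok
  r1: data parity 1, sent rp 1 → ok
  r2: data parity 1, sent rp 0 → mismatch
Recompute each column's even parity and compare to cp:
  c0: data parity 1, sent cp 0 → mismatch
  c1: data parity 0, sent cp 0 → ok
  c2: data parity 1, sent cp 1 → ok
  c3: data parity 0, sent cp 0 → ok
  c4: data parity 1, sent cp 1 → ok
Exactly one row (r2) and one column (c0) fail → the flipped bit is at their intersection.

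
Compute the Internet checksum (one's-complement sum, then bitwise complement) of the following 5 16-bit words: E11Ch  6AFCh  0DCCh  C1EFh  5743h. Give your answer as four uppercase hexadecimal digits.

8CE7

One's-complement addition (fold any carry out of bit 15 back into bit 0):
  0xE11C + 0x6AFC = 0x14C18 → wrap carry → 0x4C19
  0x4C19 + 0x0DCC = 0x059E5
  0x59E5 + 0xC1EF = 0x11BD4 → wrap carry → 0x1BD5
  0x1BD5 + 0x5743 = 0x07318
One's-complement sum = 0x7318.
Checksum = ~0x7318 & 0xFFFF = 0x8CE7.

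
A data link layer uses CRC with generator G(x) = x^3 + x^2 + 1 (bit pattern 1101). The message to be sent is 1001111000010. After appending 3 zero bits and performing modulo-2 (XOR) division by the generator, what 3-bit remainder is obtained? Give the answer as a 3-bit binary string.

Append 3 zeros: 1001111000010000. Divide by 1101 (XOR where the leading bit is 1):
  pos 0: 1001 XOR 1101 = 0100
  pos 1: 1001 XOR 1101 = 0100
  pos 2: 1001 XOR 1101 = 0100
  pos 3: 1001 XOR 1101 = 0100
  pos 4: 1000 XOR 1101 = 0101
  pos 5: 1010 XOR 1101 = 0111
  pos 6: 1110 XOR 1101 = 0011
  pos 8: 1101 XOR 1101 = 0000
Remainder (last 3 bits) = 000. This is the CRC / FCS.

000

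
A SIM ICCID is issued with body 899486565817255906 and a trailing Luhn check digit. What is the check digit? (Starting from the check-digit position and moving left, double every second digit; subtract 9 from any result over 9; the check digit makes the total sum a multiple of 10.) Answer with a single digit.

Partial digits right→left: 6 0 9 5 5 2 7 1 8 5 6 5 6 8 4 9 9 8
Double every second digit counting from the check-digit position (so the 1st, 3rd, 5th, ... of the partial from the right).
  doubled (with −9 where >9): 3 9 1 5 7 3 3 8 9 → sum 48
  kept as-is: 0 5 2 1 5 5 8 9 8 → sum 43
Total = 48 + 43 = 91.
Check digit = (10 − (91 mod 10)) mod 10 = 9.

9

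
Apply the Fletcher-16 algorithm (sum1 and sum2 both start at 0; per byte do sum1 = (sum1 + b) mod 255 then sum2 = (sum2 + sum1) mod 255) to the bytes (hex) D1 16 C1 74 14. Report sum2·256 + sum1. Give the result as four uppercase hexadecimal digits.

Running sums (mod 255):
  after byte 0 (D1): sum1=209, sum2=209
  after byte 1 (16): sum1=231, sum2=185
  after byte 2 (C1): sum1=169, sum2=99
  after byte 3 (74): sum1=30, sum2=129
  after byte 4 (14): sum1=50, sum2=179
Checksum = sum2·256 + sum1 = 179·256 + 50 = 45874 = 0xB332.

B332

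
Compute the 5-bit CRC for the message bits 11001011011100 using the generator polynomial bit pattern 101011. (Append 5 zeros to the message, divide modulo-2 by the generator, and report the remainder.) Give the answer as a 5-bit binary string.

11011

Append 5 zeros: 1100101101110000000. Divide by 101011 (XOR where the leading bit is 1):
  pos 0: 110010 XOR 101011 = 011001
  pos 1: 110011 XOR 101011 = 011000
  pos 2: 110001 XOR 101011 = 011010
  pos 3: 110100 XOR 101011 = 011111
  pos 4: 111111 XOR 101011 = 010100
  pos 5: 101001 XOR 101011 = 000010
  pos 9: 101000 XOR 101011 = 000011
  pos 13: 110000 XOR 101011 = 011011
Remainder (last 5 bits) = 11011. This is the CRC / FCS.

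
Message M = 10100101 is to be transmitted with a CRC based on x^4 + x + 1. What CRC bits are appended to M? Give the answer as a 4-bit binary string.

Append 4 zeros: 101001010000. Divide by 10011 (XOR where the leading bit is 1):
  pos 0: 10100 XOR 10011 = 00111
  pos 2: 11110 XOR 10011 = 01101
  pos 3: 11011 XOR 10011 = 01000
  pos 4: 10000 XOR 10011 = 00011
  pos 7: 11000 XOR 10011 = 01011
Remainder (last 4 bits) = 1011. This is the CRC / FCS.

1011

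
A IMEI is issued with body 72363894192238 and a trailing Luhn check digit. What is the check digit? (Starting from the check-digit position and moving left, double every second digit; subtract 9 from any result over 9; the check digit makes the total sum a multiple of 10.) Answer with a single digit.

Partial digits right→left: 8 3 2 2 9 1 4 9 8 3 6 3 2 7
Double every second digit counting from the check-digit position (so the 1st, 3rd, 5th, ... of the partial from the right).
  doubled (with −9 where >9): 7 4 9 8 7 3 4 → sum 42
  kept as-is: 3 2 1 9 3 3 7 → sum 28
Total = 42 + 28 = 70.
Check digit = (10 − (70 mod 10)) mod 10 = 0.

0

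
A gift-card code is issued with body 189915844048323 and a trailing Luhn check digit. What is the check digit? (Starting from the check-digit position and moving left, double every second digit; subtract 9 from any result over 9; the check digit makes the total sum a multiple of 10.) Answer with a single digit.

Partial digits right→left: 3 2 3 8 4 0 4 4 8 5 1 9 9 8 1
Double every second digit counting from the check-digit position (so the 1st, 3rd, 5th, ... of the partial from the right).
  doubled (with −9 where >9): 6 6 8 8 7 2 9 2 → sum 48
  kept as-is: 2 8 0 4 5 9 8 → sum 36
Total = 48 + 36 = 84.
Check digit = (10 − (84 mod 10)) mod 10 = 6.

6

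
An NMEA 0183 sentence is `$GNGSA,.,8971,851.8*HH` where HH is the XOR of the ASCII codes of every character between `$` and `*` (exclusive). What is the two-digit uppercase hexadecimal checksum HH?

XOR the ASCII codes of the payload characters:
  'G' = 0x47 → acc = 0x47
  'N' = 0x4E → acc = 0x09
  'G' = 0x47 → acc = 0x4E
  'S' = 0x53 → acc = 0x1D
  'A' = 0x41 → acc = 0x5C
  ',' = 0x2C → acc = 0x70
  '.' = 0x2E → acc = 0x5E
  ',' = 0x2C → acc = 0x72
  '8' = 0x38 → acc = 0x4A
  '9' = 0x39 → acc = 0x73
  '7' = 0x37 → acc = 0x44
  '1' = 0x31 → acc = 0x75
  ',' = 0x2C → acc = 0x59
  '8' = 0x38 → acc = 0x61
  '5' = 0x35 → acc = 0x54
  '1' = 0x31 → acc = 0x65
  '.' = 0x2E → acc = 0x4B
  '8' = 0x38 → acc = 0x73
Checksum = 0x73.

73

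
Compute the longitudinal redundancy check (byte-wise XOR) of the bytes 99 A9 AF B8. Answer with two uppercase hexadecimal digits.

27

XOR the bytes together:
  start with 0x99
  0x99 ⊕ 0xA9 = 0x30
  0x30 ⊕ 0xAF = 0x9F
  0x9F ⊕ 0xB8 = 0x27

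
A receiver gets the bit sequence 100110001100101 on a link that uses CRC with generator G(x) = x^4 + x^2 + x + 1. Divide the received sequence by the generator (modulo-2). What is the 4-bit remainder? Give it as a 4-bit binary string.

1110

Modulo-2 division of 100110001100101 by 10111:
  pos 0: 10011 XOR 10111 = 00100
  pos 2: 10000 XOR 10111 = 00111
  pos 4: 11101 XOR 10111 = 01010
  pos 5: 10101 XOR 10111 = 00010
  pos 8: 10001 XOR 10111 = 00110
  pos 10: 11001 XOR 10111 = 01110
Remainder = 1110 (nonzero — an error is detected).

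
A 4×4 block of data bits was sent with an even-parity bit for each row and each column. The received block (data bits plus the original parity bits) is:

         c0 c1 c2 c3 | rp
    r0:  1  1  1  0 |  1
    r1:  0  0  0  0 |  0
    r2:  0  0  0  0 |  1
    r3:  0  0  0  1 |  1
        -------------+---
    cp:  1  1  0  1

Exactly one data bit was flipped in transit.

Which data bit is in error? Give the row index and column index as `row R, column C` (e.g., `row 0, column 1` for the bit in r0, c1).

row 2, column 2

Recompute each row's even parity and compare to rp:
  r0: data parity 1, sent rp 1 → ok
  r1: data parity 0, sent rp 0 → ok
  r2: data parity 0, sent rp 1 → mismatch
  r3: data parity 1, sent rp 1 → ok
Recompute each column's even parity and compare to cp:
  c0: data parity 1, sent cp 1 → ok
  c1: data parity 1, sent cp 1 → ok
  c2: data parity 1, sent cp 0 → mismatch
  c3: data parity 1, sent cp 1 → ok
Exactly one row (r2) and one column (c2) fail → the flipped bit is at their intersection.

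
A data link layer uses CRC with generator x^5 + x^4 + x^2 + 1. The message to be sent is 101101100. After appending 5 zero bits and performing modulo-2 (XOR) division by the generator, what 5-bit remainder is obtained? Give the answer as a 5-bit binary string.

Append 5 zeros: 10110110000000. Divide by 110101 (XOR where the leading bit is 1):
  pos 0: 101101 XOR 110101 = 011000
  pos 1: 110001 XOR 110101 = 000100
  pos 4: 100000 XOR 110101 = 010101
  pos 5: 101010 XOR 110101 = 011111
  pos 6: 111110 XOR 110101 = 001011
  pos 8: 101100 XOR 110101 = 011001
Remainder (last 5 bits) = 11001. This is the CRC / FCS.

11001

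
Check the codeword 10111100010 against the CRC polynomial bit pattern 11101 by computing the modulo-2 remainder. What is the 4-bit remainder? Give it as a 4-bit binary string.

0000

Modulo-2 division of 10111100010 by 11101:
  pos 0: 10111 XOR 11101 = 01010
  pos 1: 10101 XOR 11101 = 01000
  pos 2: 10000 XOR 11101 = 01101
  pos 3: 11010 XOR 11101 = 00111
  pos 5: 11101 XOR 11101 = 00000
Remainder = 0000 (zero — the frame passes the CRC check).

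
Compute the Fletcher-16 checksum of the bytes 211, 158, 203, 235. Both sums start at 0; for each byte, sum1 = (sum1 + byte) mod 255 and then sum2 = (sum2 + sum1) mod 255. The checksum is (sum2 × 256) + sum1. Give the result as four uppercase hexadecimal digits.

Running sums (mod 255):
  after byte 0 (211): sum1=211, sum2=211
  after byte 1 (158): sum1=114, sum2=70
  after byte 2 (203): sum1=62, sum2=132
  after byte 3 (235): sum1=42, sum2=174
Checksum = sum2·256 + sum1 = 174·256 + 42 = 44586 = 0xAE2A.

AE2A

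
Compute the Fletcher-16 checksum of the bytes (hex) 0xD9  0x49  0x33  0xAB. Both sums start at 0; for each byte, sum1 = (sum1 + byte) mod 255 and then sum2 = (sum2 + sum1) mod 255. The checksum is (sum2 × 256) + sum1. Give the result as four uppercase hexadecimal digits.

5502

Running sums (mod 255):
  after byte 0 (0xD9): sum1=217, sum2=217
  after byte 1 (0x49): sum1=35, sum2=252
  after byte 2 (0x33): sum1=86, sum2=83
  after byte 3 (0xAB): sum1=2, sum2=85
Checksum = sum2·256 + sum1 = 85·256 + 2 = 21762 = 0x5502.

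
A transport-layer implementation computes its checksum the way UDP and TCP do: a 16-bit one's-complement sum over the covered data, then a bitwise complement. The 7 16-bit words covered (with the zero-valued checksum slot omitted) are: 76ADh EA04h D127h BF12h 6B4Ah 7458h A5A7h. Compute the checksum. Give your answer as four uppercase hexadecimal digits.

89C8

One's-complement addition (fold any carry out of bit 15 back into bit 0):
  0x76AD + 0xEA04 = 0x160B1 → wrap carry → 0x60B2
  0x60B2 + 0xD127 = 0x131D9 → wrap carry → 0x31DA
  0x31DA + 0xBF12 = 0x0F0EC
  0xF0EC + 0x6B4A = 0x15C36 → wrap carry → 0x5C37
  0x5C37 + 0x7458 = 0x0D08F
  0xD08F + 0xA5A7 = 0x17636 → wrap carry → 0x7637
One's-complement sum = 0x7637.
Checksum = ~0x7637 & 0xFFFF = 0x89C8.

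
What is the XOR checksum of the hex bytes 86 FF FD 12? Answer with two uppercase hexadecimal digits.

96

XOR the bytes together:
  start with 0x86
  0x86 ⊕ 0xFF = 0x79
  0x79 ⊕ 0xFD = 0x84
  0x84 ⊕ 0x12 = 0x96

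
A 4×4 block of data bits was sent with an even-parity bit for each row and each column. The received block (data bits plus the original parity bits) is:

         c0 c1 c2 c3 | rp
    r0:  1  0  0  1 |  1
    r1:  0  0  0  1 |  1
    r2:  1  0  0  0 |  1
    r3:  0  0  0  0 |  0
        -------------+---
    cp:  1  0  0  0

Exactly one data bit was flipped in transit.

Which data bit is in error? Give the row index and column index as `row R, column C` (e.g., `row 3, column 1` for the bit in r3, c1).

Recompute each row's even parity and compare to rp:
  r0: data parity 0, sent rp 1 → mismatch
  r1: data parity 1, sent rp 1 → ok
  r2: data parity 1, sent rp 1 → ok
  r3: data parity 0, sent rp 0 → ok
Recompute each column's even parity and compare to cp:
  c0: data parity 0, sent cp 1 → mismatch
  c1: data parity 0, sent cp 0 → ok
  c2: data parity 0, sent cp 0 → ok
  c3: data parity 0, sent cp 0 → ok
Exactly one row (r0) and one column (c0) fail → the flipped bit is at their intersection.

row 0, column 0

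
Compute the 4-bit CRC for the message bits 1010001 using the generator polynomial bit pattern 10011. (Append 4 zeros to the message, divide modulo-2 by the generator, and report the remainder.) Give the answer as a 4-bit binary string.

0001

Append 4 zeros: 10100010000. Divide by 10011 (XOR where the leading bit is 1):
  pos 0: 10100 XOR 10011 = 00111
  pos 2: 11101 XOR 10011 = 01110
  pos 3: 11100 XOR 10011 = 01111
  pos 4: 11110 XOR 10011 = 01101
  pos 5: 11010 XOR 10011 = 01001
  pos 6: 10010 XOR 10011 = 00001
Remainder (last 4 bits) = 0001. This is the CRC / FCS.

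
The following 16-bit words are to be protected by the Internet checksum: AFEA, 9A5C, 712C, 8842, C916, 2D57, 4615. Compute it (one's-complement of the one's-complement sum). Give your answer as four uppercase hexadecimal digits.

One's-complement addition (fold any carry out of bit 15 back into bit 0):
  0xAFEA + 0x9A5C = 0x14A46 → wrap carry → 0x4A47
  0x4A47 + 0x712C = 0x0BB73
  0xBB73 + 0x8842 = 0x143B5 → wrap carry → 0x43B6
  0x43B6 + 0xC916 = 0x10CCC → wrap carry → 0x0CCD
  0x0CCD + 0x2D57 = 0x03A24
  0x3A24 + 0x4615 = 0x08039
One's-complement sum = 0x8039.
Checksum = ~0x8039 & 0xFFFF = 0x7FC6.

7FC6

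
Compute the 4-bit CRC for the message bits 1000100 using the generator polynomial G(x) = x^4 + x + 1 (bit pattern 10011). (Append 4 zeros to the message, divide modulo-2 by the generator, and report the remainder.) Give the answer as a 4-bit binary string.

1011

Append 4 zeros: 10001000000. Divide by 10011 (XOR where the leading bit is 1):
  pos 0: 10001 XOR 10011 = 00010
  pos 3: 10000 XOR 10011 = 00011
  pos 6: 11000 XOR 10011 = 01011
Remainder (last 4 bits) = 1011. This is the CRC / FCS.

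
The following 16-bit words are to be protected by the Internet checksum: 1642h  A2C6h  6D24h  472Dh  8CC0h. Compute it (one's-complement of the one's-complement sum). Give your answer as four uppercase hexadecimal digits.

05E5

One's-complement addition (fold any carry out of bit 15 back into bit 0):
  0x1642 + 0xA2C6 = 0x0B908
  0xB908 + 0x6D24 = 0x1262C → wrap carry → 0x262D
  0x262D + 0x472D = 0x06D5A
  0x6D5A + 0x8CC0 = 0x0FA1A
One's-complement sum = 0xFA1A.
Checksum = ~0xFA1A & 0xFFFF = 0x05E5.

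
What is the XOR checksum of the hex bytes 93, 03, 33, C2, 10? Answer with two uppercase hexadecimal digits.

XOR the bytes together:
  start with 0x93
  0x93 ⊕ 0x03 = 0x90
  0x90 ⊕ 0x33 = 0xA3
  0xA3 ⊕ 0xC2 = 0x61
  0x61 ⊕ 0x10 = 0x71

71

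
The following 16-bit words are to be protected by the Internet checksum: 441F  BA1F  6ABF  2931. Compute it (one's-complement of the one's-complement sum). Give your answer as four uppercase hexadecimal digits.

6DD0

One's-complement addition (fold any carry out of bit 15 back into bit 0):
  0x441F + 0xBA1F = 0x0FE3E
  0xFE3E + 0x6ABF = 0x168FD → wrap carry → 0x68FE
  0x68FE + 0x2931 = 0x0922F
One's-complement sum = 0x922F.
Checksum = ~0x922F & 0xFFFF = 0x6DD0.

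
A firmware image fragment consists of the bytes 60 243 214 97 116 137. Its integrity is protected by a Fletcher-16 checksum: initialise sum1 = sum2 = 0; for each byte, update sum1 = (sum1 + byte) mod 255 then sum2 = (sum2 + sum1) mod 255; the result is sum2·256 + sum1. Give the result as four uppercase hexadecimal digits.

Running sums (mod 255):
  after byte 0 (60): sum1=60, sum2=60
  after byte 1 (243): sum1=48, sum2=108
  after byte 2 (214): sum1=7, sum2=115
  after byte 3 (97): sum1=104, sum2=219
  after byte 4 (116): sum1=220, sum2=184
  after byte 5 (137): sum1=102, sum2=31
Checksum = sum2·256 + sum1 = 31·256 + 102 = 8038 = 0x1F66.

1F66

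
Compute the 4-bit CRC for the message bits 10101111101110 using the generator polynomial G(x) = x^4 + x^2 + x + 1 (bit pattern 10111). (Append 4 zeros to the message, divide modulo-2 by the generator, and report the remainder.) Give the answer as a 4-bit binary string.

0000

Append 4 zeros: 101011111011100000. Divide by 10111 (XOR where the leading bit is 1):
  pos 0: 10101 XOR 10111 = 00010
  pos 3: 10111 XOR 10111 = 00000
  pos 8: 10111 XOR 10111 = 00000
Remainder (last 4 bits) = 0000. This is the CRC / FCS.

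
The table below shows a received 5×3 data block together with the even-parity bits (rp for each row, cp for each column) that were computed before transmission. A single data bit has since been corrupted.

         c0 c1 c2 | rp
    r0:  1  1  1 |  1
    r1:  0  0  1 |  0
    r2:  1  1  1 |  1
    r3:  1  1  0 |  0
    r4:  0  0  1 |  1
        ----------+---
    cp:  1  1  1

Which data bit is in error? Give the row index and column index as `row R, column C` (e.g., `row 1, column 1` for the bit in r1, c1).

row 1, column 2

Recompute each row's even parity and compare to rp:
  r0: data parity 1, sent rp 1 → ok
  r1: data parity 1, sent rp 0 → mismatch
  r2: data parity 1, sent rp 1 → ok
  r3: data parity 0, sent rp 0 → ok
  r4: data parity 1, sent rp 1 → ok
Recompute each column's even parity and compare to cp:
  c0: data parity 1, sent cp 1 → ok
  c1: data parity 1, sent cp 1 → ok
  c2: data parity 0, sent cp 1 → mismatch
Exactly one row (r1) and one column (c2) fail → the flipped bit is at their intersection.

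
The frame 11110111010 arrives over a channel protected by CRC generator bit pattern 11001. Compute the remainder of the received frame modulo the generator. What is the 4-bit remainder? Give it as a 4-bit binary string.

Modulo-2 division of 11110111010 by 11001:
  pos 0: 11110 XOR 11001 = 00111
  pos 2: 11111 XOR 11001 = 00110
  pos 4: 11010 XOR 11001 = 00011
Remainder = 1110 (nonzero — an error is detected).

1110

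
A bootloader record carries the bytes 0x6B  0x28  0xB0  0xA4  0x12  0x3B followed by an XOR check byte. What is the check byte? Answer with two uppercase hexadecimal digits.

XOR the bytes together:
  start with 0x6B
  0x6B ⊕ 0x28 = 0x43
  0x43 ⊕ 0xB0 = 0xF3
  0xF3 ⊕ 0xA4 = 0x57
  0x57 ⊕ 0x12 = 0x45
  0x45 ⊕ 0x3B = 0x7E

7E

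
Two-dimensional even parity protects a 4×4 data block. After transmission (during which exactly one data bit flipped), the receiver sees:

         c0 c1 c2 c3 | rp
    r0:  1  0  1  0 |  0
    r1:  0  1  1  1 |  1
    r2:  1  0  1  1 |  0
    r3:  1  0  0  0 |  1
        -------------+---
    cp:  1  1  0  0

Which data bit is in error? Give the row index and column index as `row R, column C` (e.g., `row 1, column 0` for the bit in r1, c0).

row 2, column 2

Recompute each row's even parity and compare to rp:
  r0: data parity 0, sent rp 0 → ok
  r1: data parity 1, sent rp 1 → ok
  r2: data parity 1, sent rp 0 → mismatch
  r3: data parity 1, sent rp 1 → ok
Recompute each column's even parity and compare to cp:
  c0: data parity 1, sent cp 1 → ok
  c1: data parity 1, sent cp 1 → ok
  c2: data parity 1, sent cp 0 → mismatch
  c3: data parity 0, sent cp 0 → ok
Exactly one row (r2) and one column (c2) fail → the flipped bit is at their intersection.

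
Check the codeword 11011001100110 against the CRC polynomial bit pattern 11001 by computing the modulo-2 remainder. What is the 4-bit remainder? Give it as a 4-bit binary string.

1000

Modulo-2 division of 11011001100110 by 11001:
  pos 0: 11011 XOR 11001 = 00010
  pos 3: 10001 XOR 11001 = 01000
  pos 4: 10001 XOR 11001 = 01000
  pos 5: 10000 XOR 11001 = 01001
  pos 6: 10010 XOR 11001 = 01011
  pos 7: 10111 XOR 11001 = 01110
  pos 8: 11101 XOR 11001 = 00100
Remainder = 1000 (nonzero — an error is detected).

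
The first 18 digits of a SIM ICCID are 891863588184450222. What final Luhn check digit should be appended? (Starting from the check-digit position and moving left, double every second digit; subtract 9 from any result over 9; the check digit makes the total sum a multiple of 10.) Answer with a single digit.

Partial digits right→left: 2 2 2 0 5 4 4 8 1 8 8 5 3 6 8 1 9 8
Double every second digit counting from the check-digit position (so the 1st, 3rd, 5th, ... of the partial from the right).
  doubled (with −9 where >9): 4 4 1 8 2 7 6 7 9 → sum 48
  kept as-is: 2 0 4 8 8 5 6 1 8 → sum 42
Total = 48 + 42 = 90.
Check digit = (10 − (90 mod 10)) mod 10 = 0.

0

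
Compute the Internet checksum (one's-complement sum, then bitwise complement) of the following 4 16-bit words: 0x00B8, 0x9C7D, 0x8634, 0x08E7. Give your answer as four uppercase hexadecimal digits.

One's-complement addition (fold any carry out of bit 15 back into bit 0):
  0x00B8 + 0x9C7D = 0x09D35
  0x9D35 + 0x8634 = 0x12369 → wrap carry → 0x236A
  0x236A + 0x08E7 = 0x02C51
One's-complement sum = 0x2C51.
Checksum = ~0x2C51 & 0xFFFF = 0xD3AE.

D3AE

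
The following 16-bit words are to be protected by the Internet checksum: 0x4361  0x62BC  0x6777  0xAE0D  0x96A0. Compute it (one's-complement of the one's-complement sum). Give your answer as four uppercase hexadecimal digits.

ADBC

One's-complement addition (fold any carry out of bit 15 back into bit 0):
  0x4361 + 0x62BC = 0x0A61D
  0xA61D + 0x6777 = 0x10D94 → wrap carry → 0x0D95
  0x0D95 + 0xAE0D = 0x0BBA2
  0xBBA2 + 0x96A0 = 0x15242 → wrap carry → 0x5243
One's-complement sum = 0x5243.
Checksum = ~0x5243 & 0xFFFF = 0xADBC.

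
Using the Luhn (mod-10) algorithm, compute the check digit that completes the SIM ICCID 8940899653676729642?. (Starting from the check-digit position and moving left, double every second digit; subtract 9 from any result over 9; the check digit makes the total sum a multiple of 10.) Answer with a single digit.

Partial digits right→left: 2 4 6 9 2 7 6 7 6 3 5 6 9 9 8 0 4 9 8
Double every second digit counting from the check-digit position (so the 1st, 3rd, 5th, ... of the partial from the right).
  doubled (with −9 where >9): 4 3 4 3 3 1 9 7 8 7 → sum 49
  kept as-is: 4 9 7 7 3 6 9 0 9 → sum 54
Total = 49 + 54 = 103.
Check digit = (10 − (103 mod 10)) mod 10 = 7.

7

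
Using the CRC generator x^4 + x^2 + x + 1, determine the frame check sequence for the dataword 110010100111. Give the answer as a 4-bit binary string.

Append 4 zeros: 1100101001110000. Divide by 10111 (XOR where the leading bit is 1):
  pos 0: 11001 XOR 10111 = 01110
  pos 1: 11100 XOR 10111 = 01011
  pos 2: 10111 XOR 10111 = 00000
  pos 9: 11100 XOR 10111 = 01011
  pos 10: 10110 XOR 10111 = 00001
Remainder (last 4 bits) = 0010. This is the CRC / FCS.

0010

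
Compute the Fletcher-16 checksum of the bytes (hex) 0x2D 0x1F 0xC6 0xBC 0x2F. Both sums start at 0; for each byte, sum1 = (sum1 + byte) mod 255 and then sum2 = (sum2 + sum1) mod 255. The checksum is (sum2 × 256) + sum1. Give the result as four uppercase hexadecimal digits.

Running sums (mod 255):
  after byte 0 (0x2D): sum1=45, sum2=45
  after byte 1 (0x1F): sum1=76, sum2=121
  after byte 2 (0xC6): sum1=19, sum2=140
  after byte 3 (0xBC): sum1=207, sum2=92
  after byte 4 (0x2F): sum1=254, sum2=91
Checksum = sum2·256 + sum1 = 91·256 + 254 = 23550 = 0x5BFE.

5BFE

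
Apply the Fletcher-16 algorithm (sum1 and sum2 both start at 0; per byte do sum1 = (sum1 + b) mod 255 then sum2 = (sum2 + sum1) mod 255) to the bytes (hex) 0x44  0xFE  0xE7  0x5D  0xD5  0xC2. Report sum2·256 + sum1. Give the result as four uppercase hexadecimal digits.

Running sums (mod 255):
  after byte 0 (0x44): sum1=68, sum2=68
  after byte 1 (0xFE): sum1=67, sum2=135
  after byte 2 (0xE7): sum1=43, sum2=178
  after byte 3 (0x5D): sum1=136, sum2=59
  after byte 4 (0xD5): sum1=94, sum2=153
  after byte 5 (0xC2): sum1=33, sum2=186
Checksum = sum2·256 + sum1 = 186·256 + 33 = 47649 = 0xBA21.

BA21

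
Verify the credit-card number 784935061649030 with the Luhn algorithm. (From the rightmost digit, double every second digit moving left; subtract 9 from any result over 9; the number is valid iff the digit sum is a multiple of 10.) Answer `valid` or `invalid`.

invalid

From the right, keep odd positions and double even positions (subtract 9 from any doubled value over 9):
  doubled (positions 2,4,...): 6 9 3 3 1 9 7 → sum 38
  kept (positions 1,3,...): 0 0 4 1 0 3 4 7 → sum 19
Total = 57.
57 mod 10 = 7, so the number is invalid.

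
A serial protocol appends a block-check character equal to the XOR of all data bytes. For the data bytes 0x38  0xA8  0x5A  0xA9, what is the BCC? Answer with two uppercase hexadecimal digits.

XOR the bytes together:
  start with 0x38
  0x38 ⊕ 0xA8 = 0x90
  0x90 ⊕ 0x5A = 0xCA
  0xCA ⊕ 0xA9 = 0x63

63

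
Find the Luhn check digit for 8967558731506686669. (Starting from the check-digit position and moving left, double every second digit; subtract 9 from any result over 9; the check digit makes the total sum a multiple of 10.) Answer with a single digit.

Partial digits right→left: 9 6 6 6 8 6 6 0 5 1 3 7 8 5 5 7 6 9 8
Double every second digit counting from the check-digit position (so the 1st, 3rd, 5th, ... of the partial from the right).
  doubled (with −9 where >9): 9 3 7 3 1 6 7 1 3 7 → sum 47
  kept as-is: 6 6 6 0 1 7 5 7 9 → sum 47
Total = 47 + 47 = 94.
Check digit = (10 − (94 mod 10)) mod 10 = 6.

6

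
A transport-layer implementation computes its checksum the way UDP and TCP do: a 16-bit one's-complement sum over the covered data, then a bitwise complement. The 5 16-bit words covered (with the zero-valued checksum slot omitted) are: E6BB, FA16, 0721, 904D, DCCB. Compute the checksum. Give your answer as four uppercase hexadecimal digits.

AAF2

One's-complement addition (fold any carry out of bit 15 back into bit 0):
  0xE6BB + 0xFA16 = 0x1E0D1 → wrap carry → 0xE0D2
  0xE0D2 + 0x0721 = 0x0E7F3
  0xE7F3 + 0x904D = 0x17840 → wrap carry → 0x7841
  0x7841 + 0xDCCB = 0x1550C → wrap carry → 0x550D
One's-complement sum = 0x550D.
Checksum = ~0x550D & 0xFFFF = 0xAAF2.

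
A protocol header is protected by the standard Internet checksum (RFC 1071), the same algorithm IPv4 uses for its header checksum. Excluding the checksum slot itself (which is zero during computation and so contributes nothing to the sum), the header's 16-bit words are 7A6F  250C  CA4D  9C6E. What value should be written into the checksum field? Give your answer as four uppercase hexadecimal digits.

One's-complement addition (fold any carry out of bit 15 back into bit 0):
  0x7A6F + 0x250C = 0x09F7B
  0x9F7B + 0xCA4D = 0x169C8 → wrap carry → 0x69C9
  0x69C9 + 0x9C6E = 0x10637 → wrap carry → 0x0638
One's-complement sum = 0x0638.
Checksum = ~0x0638 & 0xFFFF = 0xF9C7.

F9C7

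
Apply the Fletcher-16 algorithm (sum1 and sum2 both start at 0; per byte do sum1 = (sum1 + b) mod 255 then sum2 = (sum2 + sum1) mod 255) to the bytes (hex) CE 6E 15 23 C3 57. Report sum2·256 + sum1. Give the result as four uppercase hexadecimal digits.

9D90

Running sums (mod 255):
  after byte 0 (CE): sum1=206, sum2=206
  after byte 1 (6E): sum1=61, sum2=12
  after byte 2 (15): sum1=82, sum2=94
  after byte 3 (23): sum1=117, sum2=211
  after byte 4 (C3): sum1=57, sum2=13
  after byte 5 (57): sum1=144, sum2=157
Checksum = sum2·256 + sum1 = 157·256 + 144 = 40336 = 0x9D90.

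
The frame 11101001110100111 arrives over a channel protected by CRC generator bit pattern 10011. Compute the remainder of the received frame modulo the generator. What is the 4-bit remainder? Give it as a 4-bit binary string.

Modulo-2 division of 11101001110100111 by 10011:
  pos 0: 11101 XOR 10011 = 01110
  pos 1: 11100 XOR 10011 = 01111
  pos 2: 11110 XOR 10011 = 01101
  pos 3: 11011 XOR 10011 = 01000
  pos 4: 10001 XOR 10011 = 00010
  pos 7: 10101 XOR 10011 = 00110
  pos 9: 11000 XOR 10011 = 01011
  pos 10: 10111 XOR 10011 = 00100
  pos 12: 10011 XOR 10011 = 00000
Remainder = 0000 (zero — the frame passes the CRC check).

0000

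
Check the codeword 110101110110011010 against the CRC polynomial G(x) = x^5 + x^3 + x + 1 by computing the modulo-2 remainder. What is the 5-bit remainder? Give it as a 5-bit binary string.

00100

Modulo-2 division of 110101110110011010 by 101011:
  pos 0: 110101 XOR 101011 = 011110
  pos 1: 111101 XOR 101011 = 010110
  pos 2: 101101 XOR 101011 = 000110
  pos 5: 110011 XOR 101011 = 011000
  pos 6: 110000 XOR 101011 = 011011
  pos 7: 110110 XOR 101011 = 011101
  pos 8: 111011 XOR 101011 = 010000
  pos 9: 100001 XOR 101011 = 001010
  pos 11: 101001 XOR 101011 = 000010
Remainder = 00100 (nonzero — an error is detected).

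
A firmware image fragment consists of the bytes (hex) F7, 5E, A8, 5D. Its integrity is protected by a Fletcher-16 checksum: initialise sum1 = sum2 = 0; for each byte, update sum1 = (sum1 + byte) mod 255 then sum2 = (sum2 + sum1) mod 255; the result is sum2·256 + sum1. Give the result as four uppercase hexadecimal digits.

Running sums (mod 255):
  after byte 0 (F7): sum1=247, sum2=247
  after byte 1 (5E): sum1=86, sum2=78
  after byte 2 (A8): sum1=254, sum2=77
  after byte 3 (5D): sum1=92, sum2=169
Checksum = sum2·256 + sum1 = 169·256 + 92 = 43356 = 0xA95C.

A95C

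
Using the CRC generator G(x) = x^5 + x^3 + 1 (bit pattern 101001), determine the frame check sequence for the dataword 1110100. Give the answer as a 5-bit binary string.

Append 5 zeros: 111010000000. Divide by 101001 (XOR where the leading bit is 1):
  pos 0: 111010 XOR 101001 = 010011
  pos 1: 100110 XOR 101001 = 001111
  pos 3: 111100 XOR 101001 = 010101
  pos 4: 101010 XOR 101001 = 000011
Remainder (last 5 bits) = 01100. This is the CRC / FCS.

01100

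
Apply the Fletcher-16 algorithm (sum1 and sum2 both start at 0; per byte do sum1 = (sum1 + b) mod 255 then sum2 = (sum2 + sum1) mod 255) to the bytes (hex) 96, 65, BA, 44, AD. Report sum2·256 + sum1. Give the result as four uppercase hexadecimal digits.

Running sums (mod 255):
  after byte 0 (96): sum1=150, sum2=150
  after byte 1 (65): sum1=251, sum2=146
  after byte 2 (BA): sum1=182, sum2=73
  after byte 3 (44): sum1=250, sum2=68
  after byte 4 (AD): sum1=168, sum2=236
Checksum = sum2·256 + sum1 = 236·256 + 168 = 60584 = 0xECA8.

ECA8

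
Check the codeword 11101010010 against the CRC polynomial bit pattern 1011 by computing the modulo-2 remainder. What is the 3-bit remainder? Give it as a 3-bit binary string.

100

Modulo-2 division of 11101010010 by 1011:
  pos 0: 1110 XOR 1011 = 0101
  pos 1: 1011 XOR 1011 = 0000
  pos 6: 1001 XOR 1011 = 0010
Remainder = 100 (nonzero — an error is detected).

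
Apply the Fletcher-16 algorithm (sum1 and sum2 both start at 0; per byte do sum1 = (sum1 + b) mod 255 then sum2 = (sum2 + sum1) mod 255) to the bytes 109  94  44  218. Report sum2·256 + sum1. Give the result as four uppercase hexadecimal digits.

Running sums (mod 255):
  after byte 0 (109): sum1=109, sum2=109
  after byte 1 (94): sum1=203, sum2=57
  after byte 2 (44): sum1=247, sum2=49
  after byte 3 (218): sum1=210, sum2=4
Checksum = sum2·256 + sum1 = 4·256 + 210 = 1234 = 0x04D2.

04D2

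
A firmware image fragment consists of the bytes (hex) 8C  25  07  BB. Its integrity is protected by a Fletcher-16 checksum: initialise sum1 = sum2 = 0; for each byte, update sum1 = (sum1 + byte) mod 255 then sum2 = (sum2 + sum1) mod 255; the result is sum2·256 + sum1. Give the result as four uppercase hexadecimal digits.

Running sums (mod 255):
  after byte 0 (8C): sum1=140, sum2=140
  after byte 1 (25): sum1=177, sum2=62
  after byte 2 (07): sum1=184, sum2=246
  after byte 3 (BB): sum1=116, sum2=107
Checksum = sum2·256 + sum1 = 107·256 + 116 = 27508 = 0x6B74.

6B74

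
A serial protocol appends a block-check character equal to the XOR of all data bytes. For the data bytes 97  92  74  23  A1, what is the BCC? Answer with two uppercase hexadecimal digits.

F3

XOR the bytes together:
  start with 0x97
  0x97 ⊕ 0x92 = 0x05
  0x05 ⊕ 0x74 = 0x71
  0x71 ⊕ 0x23 = 0x52
  0x52 ⊕ 0xA1 = 0xF3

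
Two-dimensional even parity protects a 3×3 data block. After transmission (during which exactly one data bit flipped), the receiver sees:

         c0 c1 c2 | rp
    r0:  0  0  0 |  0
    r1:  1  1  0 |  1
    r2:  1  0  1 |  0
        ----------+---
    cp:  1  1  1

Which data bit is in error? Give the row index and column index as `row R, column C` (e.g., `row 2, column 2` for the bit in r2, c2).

row 1, column 0

Recompute each row's even parity and compare to rp:
  r0: data parity 0, sent rp 0 → ok
  r1: data parity 0, sent rp 1 → mismatch
  r2: data parity 0, sent rp 0 → ok
Recompute each column's even parity and compare to cp:
  c0: data parity 0, sent cp 1 → mismatch
  c1: data parity 1, sent cp 1 → ok
  c2: data parity 1, sent cp 1 → ok
Exactly one row (r1) and one column (c0) fail → the flipped bit is at their intersection.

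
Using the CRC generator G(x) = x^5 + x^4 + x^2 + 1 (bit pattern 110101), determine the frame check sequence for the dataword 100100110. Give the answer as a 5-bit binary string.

11110

Append 5 zeros: 10010011000000. Divide by 110101 (XOR where the leading bit is 1):
  pos 0: 100100 XOR 110101 = 010001
  pos 1: 100011 XOR 110101 = 010110
  pos 2: 101101 XOR 110101 = 011000
  pos 3: 110000 XOR 110101 = 000101
  pos 6: 101000 XOR 110101 = 011101
  pos 7: 111010 XOR 110101 = 001111
Remainder (last 5 bits) = 11110. This is the CRC / FCS.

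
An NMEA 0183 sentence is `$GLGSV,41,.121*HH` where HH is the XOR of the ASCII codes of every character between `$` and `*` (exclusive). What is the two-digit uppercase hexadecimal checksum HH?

50

XOR the ASCII codes of the payload characters:
  'G' = 0x47 → acc = 0x47
  'L' = 0x4C → acc = 0x0B
  'G' = 0x47 → acc = 0x4C
  'S' = 0x53 → acc = 0x1F
  'V' = 0x56 → acc = 0x49
  ',' = 0x2C → acc = 0x65
  '4' = 0x34 → acc = 0x51
  '1' = 0x31 → acc = 0x60
  ',' = 0x2C → acc = 0x4C
  '.' = 0x2E → acc = 0x62
  '1' = 0x31 → acc = 0x53
  '2' = 0x32 → acc = 0x61
  '1' = 0x31 → acc = 0x50
Checksum = 0x50.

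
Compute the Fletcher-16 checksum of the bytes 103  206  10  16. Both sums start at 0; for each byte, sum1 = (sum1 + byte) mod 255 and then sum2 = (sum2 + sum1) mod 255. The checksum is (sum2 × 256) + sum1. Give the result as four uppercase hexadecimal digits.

Running sums (mod 255):
  after byte 0 (103): sum1=103, sum2=103
  after byte 1 (206): sum1=54, sum2=157
  after byte 2 (10): sum1=64, sum2=221
  after byte 3 (16): sum1=80, sum2=46
Checksum = sum2·256 + sum1 = 46·256 + 80 = 11856 = 0x2E50.

2E50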